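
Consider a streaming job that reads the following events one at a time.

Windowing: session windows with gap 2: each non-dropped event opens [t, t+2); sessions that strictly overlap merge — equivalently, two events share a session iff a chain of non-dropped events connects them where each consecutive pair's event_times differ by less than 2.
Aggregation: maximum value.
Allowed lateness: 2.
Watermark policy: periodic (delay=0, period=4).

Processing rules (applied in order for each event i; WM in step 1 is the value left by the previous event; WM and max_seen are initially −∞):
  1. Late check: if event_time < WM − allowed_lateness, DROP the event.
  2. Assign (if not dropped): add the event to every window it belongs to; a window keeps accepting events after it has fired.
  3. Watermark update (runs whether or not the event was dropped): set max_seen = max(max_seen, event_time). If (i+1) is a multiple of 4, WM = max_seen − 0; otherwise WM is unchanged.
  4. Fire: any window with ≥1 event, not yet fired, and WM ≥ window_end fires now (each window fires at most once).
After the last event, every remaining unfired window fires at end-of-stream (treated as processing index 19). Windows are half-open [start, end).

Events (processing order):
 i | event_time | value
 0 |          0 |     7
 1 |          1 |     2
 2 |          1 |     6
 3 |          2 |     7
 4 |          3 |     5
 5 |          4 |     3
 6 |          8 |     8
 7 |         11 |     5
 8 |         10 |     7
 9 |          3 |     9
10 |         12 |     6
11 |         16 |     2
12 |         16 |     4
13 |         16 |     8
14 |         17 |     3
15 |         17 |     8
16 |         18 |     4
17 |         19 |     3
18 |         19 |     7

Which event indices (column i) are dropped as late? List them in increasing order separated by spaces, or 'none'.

i=0 t=0 v=7: → [0,2); WM=−∞
i=1 t=1 v=2: → [0,3); WM=−∞
i=2 t=1 v=6: → [0,3); WM=−∞
i=3 t=2 v=7: → [0,4); WM=2
i=4 t=3 v=5: → [0,5); WM=2
i=5 t=4 v=3: → [0,6); WM=2
i=6 t=8 v=8: → [8,10); WM=2
i=7 t=11 v=5: → [11,13); WM=11
i=8 t=10 v=7: → [10,13); WM=11
i=9 t=3 v=9: DROP (t<11-2); WM=11
i=10 t=12 v=6: → [10,14); WM=11
i=11 t=16 v=2: → [16,18); WM=16
i=12 t=16 v=4: → [16,18); WM=16
i=13 t=16 v=8: → [16,18); WM=16
i=14 t=17 v=3: → [16,19); WM=16
i=15 t=17 v=8: → [16,19); WM=17
i=16 t=18 v=4: → [16,20); WM=17
i=17 t=19 v=3: → [16,21); WM=17
i=18 t=19 v=7: → [16,21); WM=17

9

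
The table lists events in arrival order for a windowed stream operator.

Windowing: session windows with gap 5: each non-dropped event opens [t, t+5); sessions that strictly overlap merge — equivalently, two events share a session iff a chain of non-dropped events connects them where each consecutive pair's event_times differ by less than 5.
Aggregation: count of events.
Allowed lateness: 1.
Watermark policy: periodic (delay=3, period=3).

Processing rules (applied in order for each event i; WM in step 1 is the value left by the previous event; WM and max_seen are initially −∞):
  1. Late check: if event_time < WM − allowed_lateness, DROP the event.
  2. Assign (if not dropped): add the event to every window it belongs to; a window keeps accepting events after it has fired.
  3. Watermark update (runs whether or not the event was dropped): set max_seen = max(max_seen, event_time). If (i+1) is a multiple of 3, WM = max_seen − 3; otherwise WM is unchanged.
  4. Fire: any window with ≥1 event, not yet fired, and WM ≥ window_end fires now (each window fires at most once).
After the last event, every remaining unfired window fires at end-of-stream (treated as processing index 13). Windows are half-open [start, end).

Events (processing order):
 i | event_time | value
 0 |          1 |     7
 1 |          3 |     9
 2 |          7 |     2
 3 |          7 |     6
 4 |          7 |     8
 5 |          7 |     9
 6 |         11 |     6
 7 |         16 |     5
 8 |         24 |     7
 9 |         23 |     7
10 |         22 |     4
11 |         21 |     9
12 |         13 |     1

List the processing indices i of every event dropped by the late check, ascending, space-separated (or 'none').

i=0 t=1 v=7: → [1,6); WM=−∞
i=1 t=3 v=9: → [1,8); WM=−∞
i=2 t=7 v=2: → [1,12); WM=4
i=3 t=7 v=6: → [1,12); WM=4
i=4 t=7 v=8: → [1,12); WM=4
i=5 t=7 v=9: → [1,12); WM=4
i=6 t=11 v=6: → [1,16); WM=4
i=7 t=16 v=5: → [16,21); WM=4
i=8 t=24 v=7: → [24,29); WM=21
i=9 t=23 v=7: → [23,29); WM=21
i=10 t=22 v=4: → [22,29); WM=21
i=11 t=21 v=9: → [21,29); WM=21
i=12 t=13 v=1: DROP (t<21-1); WM=21

12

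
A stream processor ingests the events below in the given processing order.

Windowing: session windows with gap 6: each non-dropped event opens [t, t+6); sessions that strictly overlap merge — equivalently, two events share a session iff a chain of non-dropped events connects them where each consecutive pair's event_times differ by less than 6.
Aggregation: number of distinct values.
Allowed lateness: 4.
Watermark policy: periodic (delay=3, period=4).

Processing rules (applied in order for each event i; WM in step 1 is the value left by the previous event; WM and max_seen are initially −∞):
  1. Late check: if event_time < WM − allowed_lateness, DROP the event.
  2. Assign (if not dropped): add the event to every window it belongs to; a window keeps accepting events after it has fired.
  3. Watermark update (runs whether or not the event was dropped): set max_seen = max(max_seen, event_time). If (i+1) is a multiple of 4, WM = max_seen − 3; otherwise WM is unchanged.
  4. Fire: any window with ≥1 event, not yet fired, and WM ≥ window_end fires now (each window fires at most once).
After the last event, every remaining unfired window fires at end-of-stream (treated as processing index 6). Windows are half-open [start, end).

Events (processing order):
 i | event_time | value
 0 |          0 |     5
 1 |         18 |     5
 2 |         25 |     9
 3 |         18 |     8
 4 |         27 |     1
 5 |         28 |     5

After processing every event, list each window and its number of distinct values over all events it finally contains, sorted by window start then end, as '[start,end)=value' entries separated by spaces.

i=0 t=0 v=5: → [0,6); WM=−∞
i=1 t=18 v=5: → [18,24); WM=−∞
i=2 t=25 v=9: → [25,31); WM=−∞
i=3 t=18 v=8: → [18,24); WM=22
i=4 t=27 v=1: → [25,33); WM=22
i=5 t=28 v=5: → [25,34); WM=22

[0,6)=1 [18,24)=2 [25,34)=3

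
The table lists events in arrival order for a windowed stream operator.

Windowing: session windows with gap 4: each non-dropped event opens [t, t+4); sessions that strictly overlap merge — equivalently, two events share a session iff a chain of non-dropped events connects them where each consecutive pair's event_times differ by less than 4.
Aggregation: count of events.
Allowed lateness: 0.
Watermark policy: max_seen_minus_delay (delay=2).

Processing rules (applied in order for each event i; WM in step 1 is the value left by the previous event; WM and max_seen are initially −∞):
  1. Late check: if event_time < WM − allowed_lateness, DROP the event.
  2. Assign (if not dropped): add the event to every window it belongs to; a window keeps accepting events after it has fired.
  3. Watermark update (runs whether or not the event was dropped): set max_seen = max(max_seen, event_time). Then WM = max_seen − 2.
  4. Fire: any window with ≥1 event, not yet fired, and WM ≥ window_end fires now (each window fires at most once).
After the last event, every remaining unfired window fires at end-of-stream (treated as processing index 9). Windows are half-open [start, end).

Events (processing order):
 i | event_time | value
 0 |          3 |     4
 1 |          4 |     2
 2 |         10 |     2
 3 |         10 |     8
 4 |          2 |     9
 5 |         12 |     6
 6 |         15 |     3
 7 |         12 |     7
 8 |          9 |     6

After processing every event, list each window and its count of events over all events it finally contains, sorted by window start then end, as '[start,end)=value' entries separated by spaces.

[3,8)=2 [10,19)=4

i=0 t=3 v=4: → [3,7); WM=1
i=1 t=4 v=2: → [3,8); WM=2
i=2 t=10 v=2: → [10,14); WM=8
i=3 t=10 v=8: → [10,14); WM=8
i=4 t=2 v=9: DROP (t<8-0); WM=8
i=5 t=12 v=6: → [10,16); WM=10
i=6 t=15 v=3: → [10,19); WM=13
i=7 t=12 v=7: DROP (t<13-0); WM=13
i=8 t=9 v=6: DROP (t<13-0); WM=13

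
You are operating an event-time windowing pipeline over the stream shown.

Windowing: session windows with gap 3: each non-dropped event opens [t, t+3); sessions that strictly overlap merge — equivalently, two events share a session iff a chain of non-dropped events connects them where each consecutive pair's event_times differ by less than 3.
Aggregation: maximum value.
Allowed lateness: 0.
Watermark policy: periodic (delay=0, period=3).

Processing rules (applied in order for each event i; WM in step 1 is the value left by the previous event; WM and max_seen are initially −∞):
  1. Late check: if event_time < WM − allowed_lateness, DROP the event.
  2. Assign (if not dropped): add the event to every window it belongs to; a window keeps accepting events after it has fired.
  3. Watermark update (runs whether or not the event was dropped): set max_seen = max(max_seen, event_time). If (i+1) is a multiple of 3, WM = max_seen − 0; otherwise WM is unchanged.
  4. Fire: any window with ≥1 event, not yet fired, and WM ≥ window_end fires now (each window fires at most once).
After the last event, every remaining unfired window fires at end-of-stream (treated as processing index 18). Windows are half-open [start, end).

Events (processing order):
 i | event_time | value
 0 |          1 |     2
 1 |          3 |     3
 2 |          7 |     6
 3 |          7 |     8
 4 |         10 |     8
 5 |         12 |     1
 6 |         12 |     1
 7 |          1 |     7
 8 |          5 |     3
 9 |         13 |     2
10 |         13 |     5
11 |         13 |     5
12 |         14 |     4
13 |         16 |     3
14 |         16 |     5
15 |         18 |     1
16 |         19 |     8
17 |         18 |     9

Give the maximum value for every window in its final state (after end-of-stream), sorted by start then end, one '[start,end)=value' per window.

[1,6)=3 [7,10)=8 [10,22)=9

i=0 t=1 v=2: → [1,4); WM=−∞
i=1 t=3 v=3: → [1,6); WM=−∞
i=2 t=7 v=6: → [7,10); WM=7
i=3 t=7 v=8: → [7,10); WM=7
i=4 t=10 v=8: → [10,13); WM=7
i=5 t=12 v=1: → [10,15); WM=12
i=6 t=12 v=1: → [10,15); WM=12
i=7 t=1 v=7: DROP (t<12-0); WM=12
i=8 t=5 v=3: DROP (t<12-0); WM=12
i=9 t=13 v=2: → [10,16); WM=12
i=10 t=13 v=5: → [10,16); WM=12
i=11 t=13 v=5: → [10,16); WM=13
i=12 t=14 v=4: → [10,17); WM=13
i=13 t=16 v=3: → [10,19); WM=13
i=14 t=16 v=5: → [10,19); WM=16
i=15 t=18 v=1: → [10,21); WM=16
i=16 t=19 v=8: → [10,22); WM=16
i=17 t=18 v=9: → [10,22); WM=19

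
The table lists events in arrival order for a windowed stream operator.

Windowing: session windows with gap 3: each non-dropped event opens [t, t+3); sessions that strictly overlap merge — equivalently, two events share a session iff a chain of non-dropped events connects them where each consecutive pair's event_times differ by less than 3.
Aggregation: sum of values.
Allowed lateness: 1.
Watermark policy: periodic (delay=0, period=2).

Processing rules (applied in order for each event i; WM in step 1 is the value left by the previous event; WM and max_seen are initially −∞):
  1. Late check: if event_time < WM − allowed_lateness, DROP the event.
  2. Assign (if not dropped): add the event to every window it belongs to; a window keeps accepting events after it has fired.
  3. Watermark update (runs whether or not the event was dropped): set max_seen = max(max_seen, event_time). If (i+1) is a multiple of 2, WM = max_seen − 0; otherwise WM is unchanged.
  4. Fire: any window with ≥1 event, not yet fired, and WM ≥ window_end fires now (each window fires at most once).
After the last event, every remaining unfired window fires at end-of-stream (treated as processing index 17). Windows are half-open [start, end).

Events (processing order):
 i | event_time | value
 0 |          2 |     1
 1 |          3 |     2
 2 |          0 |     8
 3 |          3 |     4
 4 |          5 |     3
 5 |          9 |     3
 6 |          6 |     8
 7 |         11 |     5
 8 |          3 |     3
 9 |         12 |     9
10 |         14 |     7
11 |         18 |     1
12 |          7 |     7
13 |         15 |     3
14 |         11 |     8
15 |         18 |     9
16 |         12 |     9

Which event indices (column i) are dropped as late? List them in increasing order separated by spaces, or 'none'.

i=0 t=2 v=1: → [2,5); WM=−∞
i=1 t=3 v=2: → [2,6); WM=3
i=2 t=0 v=8: DROP (t<3-1); WM=3
i=3 t=3 v=4: → [2,6); WM=3
i=4 t=5 v=3: → [2,8); WM=3
i=5 t=9 v=3: → [9,12); WM=9
i=6 t=6 v=8: DROP (t<9-1); WM=9
i=7 t=11 v=5: → [9,14); WM=11
i=8 t=3 v=3: DROP (t<11-1); WM=11
i=9 t=12 v=9: → [9,15); WM=12
i=10 t=14 v=7: → [9,17); WM=12
i=11 t=18 v=1: → [18,21); WM=18
i=12 t=7 v=7: DROP (t<18-1); WM=18
i=13 t=15 v=3: DROP (t<18-1); WM=18
i=14 t=11 v=8: DROP (t<18-1); WM=18
i=15 t=18 v=9: → [18,21); WM=18
i=16 t=12 v=9: DROP (t<18-1); WM=18

2 6 8 12 13 14 16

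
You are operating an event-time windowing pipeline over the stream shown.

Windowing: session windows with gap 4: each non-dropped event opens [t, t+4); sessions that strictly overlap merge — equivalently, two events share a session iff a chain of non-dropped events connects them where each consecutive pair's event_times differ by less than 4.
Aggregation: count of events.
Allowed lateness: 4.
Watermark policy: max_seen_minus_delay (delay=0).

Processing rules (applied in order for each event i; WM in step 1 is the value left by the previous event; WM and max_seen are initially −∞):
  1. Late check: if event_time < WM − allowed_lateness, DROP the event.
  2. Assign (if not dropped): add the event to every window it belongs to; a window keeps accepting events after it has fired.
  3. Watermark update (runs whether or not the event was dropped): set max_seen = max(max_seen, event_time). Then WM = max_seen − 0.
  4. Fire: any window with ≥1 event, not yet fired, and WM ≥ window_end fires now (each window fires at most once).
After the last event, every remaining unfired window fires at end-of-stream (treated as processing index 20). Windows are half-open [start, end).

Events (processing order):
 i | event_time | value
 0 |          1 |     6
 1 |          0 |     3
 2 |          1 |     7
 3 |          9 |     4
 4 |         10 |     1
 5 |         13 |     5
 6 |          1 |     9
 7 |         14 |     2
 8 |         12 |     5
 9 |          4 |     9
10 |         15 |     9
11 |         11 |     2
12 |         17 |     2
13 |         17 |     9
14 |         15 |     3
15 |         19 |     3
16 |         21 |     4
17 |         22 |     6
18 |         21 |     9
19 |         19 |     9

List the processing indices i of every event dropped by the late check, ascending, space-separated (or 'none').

i=0 t=1 v=6: → [1,5); WM=1
i=1 t=0 v=3: → [0,5); WM=1
i=2 t=1 v=7: → [0,5); WM=1
i=3 t=9 v=4: → [9,13); WM=9
i=4 t=10 v=1: → [9,14); WM=10
i=5 t=13 v=5: → [9,17); WM=13
i=6 t=1 v=9: DROP (t<13-4); WM=13
i=7 t=14 v=2: → [9,18); WM=14
i=8 t=12 v=5: → [9,18); WM=14
i=9 t=4 v=9: DROP (t<14-4); WM=14
i=10 t=15 v=9: → [9,19); WM=15
i=11 t=11 v=2: → [9,19); WM=15
i=12 t=17 v=2: → [9,21); WM=17
i=13 t=17 v=9: → [9,21); WM=17
i=14 t=15 v=3: → [9,21); WM=17
i=15 t=19 v=3: → [9,23); WM=19
i=16 t=21 v=4: → [9,25); WM=21
i=17 t=22 v=6: → [9,26); WM=22
i=18 t=21 v=9: → [9,26); WM=22
i=19 t=19 v=9: → [9,26); WM=22

6 9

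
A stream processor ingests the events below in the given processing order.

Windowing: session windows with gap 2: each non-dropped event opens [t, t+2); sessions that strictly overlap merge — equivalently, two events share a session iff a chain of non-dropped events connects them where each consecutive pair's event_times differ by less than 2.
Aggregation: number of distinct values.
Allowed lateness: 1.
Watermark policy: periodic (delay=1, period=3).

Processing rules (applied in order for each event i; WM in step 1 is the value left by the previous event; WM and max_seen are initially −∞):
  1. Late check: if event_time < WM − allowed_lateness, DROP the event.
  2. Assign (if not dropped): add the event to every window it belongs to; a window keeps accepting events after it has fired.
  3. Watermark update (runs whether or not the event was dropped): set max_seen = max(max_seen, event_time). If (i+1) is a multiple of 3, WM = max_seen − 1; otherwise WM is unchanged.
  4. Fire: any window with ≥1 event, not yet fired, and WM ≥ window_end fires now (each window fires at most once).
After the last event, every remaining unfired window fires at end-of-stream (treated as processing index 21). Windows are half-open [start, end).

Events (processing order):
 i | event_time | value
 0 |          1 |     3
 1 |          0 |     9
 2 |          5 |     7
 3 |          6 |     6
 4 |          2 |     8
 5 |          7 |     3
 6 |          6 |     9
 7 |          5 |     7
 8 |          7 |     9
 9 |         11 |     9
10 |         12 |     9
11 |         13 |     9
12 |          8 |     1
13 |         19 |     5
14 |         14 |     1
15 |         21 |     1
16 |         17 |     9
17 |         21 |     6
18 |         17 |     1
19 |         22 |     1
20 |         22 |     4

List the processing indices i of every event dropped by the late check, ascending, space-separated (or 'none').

i=0 t=1 v=3: → [1,3); WM=−∞
i=1 t=0 v=9: → [0,3); WM=−∞
i=2 t=5 v=7: → [5,7); WM=4
i=3 t=6 v=6: → [5,8); WM=4
i=4 t=2 v=8: DROP (t<4-1); WM=4
i=5 t=7 v=3: → [5,9); WM=6
i=6 t=6 v=9: → [5,9); WM=6
i=7 t=5 v=7: → [5,9); WM=6
i=8 t=7 v=9: → [5,9); WM=6
i=9 t=11 v=9: → [11,13); WM=6
i=10 t=12 v=9: → [11,14); WM=6
i=11 t=13 v=9: → [11,15); WM=12
i=12 t=8 v=1: DROP (t<12-1); WM=12
i=13 t=19 v=5: → [19,21); WM=12
i=14 t=14 v=1: → [11,16); WM=18
i=15 t=21 v=1: → [21,23); WM=18
i=16 t=17 v=9: → [17,19); WM=18
i=17 t=21 v=6: → [21,23); WM=20
i=18 t=17 v=1: DROP (t<20-1); WM=20
i=19 t=22 v=1: → [21,24); WM=20
i=20 t=22 v=4: → [21,24); WM=21

4 12 18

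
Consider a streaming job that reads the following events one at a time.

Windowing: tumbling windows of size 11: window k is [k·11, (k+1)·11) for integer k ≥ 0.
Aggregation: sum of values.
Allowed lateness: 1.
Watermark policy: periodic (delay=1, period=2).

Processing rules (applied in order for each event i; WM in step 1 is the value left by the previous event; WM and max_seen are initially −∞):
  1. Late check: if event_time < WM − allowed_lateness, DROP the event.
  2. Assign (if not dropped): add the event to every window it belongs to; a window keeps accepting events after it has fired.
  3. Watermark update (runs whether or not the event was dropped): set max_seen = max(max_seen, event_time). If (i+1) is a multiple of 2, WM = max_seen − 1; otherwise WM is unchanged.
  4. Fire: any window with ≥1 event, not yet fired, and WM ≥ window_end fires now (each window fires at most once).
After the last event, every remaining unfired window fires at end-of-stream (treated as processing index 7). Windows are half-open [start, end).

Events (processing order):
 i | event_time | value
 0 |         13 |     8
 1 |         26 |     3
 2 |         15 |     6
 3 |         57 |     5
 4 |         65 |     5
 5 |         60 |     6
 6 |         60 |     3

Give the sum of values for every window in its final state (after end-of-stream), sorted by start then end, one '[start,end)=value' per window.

[11,22)=8 [22,33)=3 [55,66)=16

i=0 t=13 v=8: → [11,22); WM=−∞
i=1 t=26 v=3: → [22,33); WM=25; [11,22) fires=8
i=2 t=15 v=6: DROP (t<25-1); WM=25
i=3 t=57 v=5: → [55,66); WM=56; [22,33) fires=3
i=4 t=65 v=5: → [55,66); WM=56
i=5 t=60 v=6: → [55,66); WM=64
i=6 t=60 v=3: DROP (t<64-1); WM=64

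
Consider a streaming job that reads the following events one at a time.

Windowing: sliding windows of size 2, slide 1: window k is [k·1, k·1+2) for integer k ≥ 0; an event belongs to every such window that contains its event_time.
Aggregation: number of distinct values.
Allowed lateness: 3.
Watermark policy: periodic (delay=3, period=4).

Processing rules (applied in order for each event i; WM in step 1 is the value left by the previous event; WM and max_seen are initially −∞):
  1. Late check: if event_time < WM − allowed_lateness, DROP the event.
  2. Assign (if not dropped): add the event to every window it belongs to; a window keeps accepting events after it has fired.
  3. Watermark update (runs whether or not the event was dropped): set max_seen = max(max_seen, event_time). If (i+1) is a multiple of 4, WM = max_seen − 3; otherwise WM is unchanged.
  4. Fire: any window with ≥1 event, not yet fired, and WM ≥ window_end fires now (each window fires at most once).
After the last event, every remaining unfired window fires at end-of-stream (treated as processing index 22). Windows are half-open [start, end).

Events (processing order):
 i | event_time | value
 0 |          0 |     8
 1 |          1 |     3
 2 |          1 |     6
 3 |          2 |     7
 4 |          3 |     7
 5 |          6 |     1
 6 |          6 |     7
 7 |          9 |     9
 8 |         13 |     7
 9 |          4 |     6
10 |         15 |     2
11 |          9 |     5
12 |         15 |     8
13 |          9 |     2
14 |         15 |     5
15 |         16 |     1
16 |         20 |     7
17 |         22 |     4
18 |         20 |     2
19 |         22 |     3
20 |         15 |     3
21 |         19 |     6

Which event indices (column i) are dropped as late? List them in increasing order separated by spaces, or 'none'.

20

i=0 t=0 v=8: → [0,2); WM=−∞
i=1 t=1 v=3: → [1,3),[0,2); WM=−∞
i=2 t=1 v=6: → [1,3),[0,2); WM=−∞
i=3 t=2 v=7: → [2,4),[1,3); WM=-1
i=4 t=3 v=7: → [3,5),[2,4); WM=-1
i=5 t=6 v=1: → [6,8),[5,7); WM=-1
i=6 t=6 v=7: → [6,8),[5,7); WM=-1
i=7 t=9 v=9: → [9,11),[8,10); WM=6; [0,2) fires=3 [1,3) fires=3 [2,4) fires=1 [3,5) fires=1
i=8 t=13 v=7: → [13,15),[12,14); WM=6
i=9 t=4 v=6: → [4,6),[3,5); WM=6; [4,6) fires=1
i=10 t=15 v=2: → [15,17),[14,16); WM=6
i=11 t=9 v=5: → [9,11),[8,10); WM=12; [5,7) fires=2 [6,8) fires=2 [8,10) fires=2 [9,11) fires=2
i=12 t=15 v=8: → [15,17),[14,16); WM=12
i=13 t=9 v=2: → [9,11),[8,10); WM=12
i=14 t=15 v=5: → [15,17),[14,16); WM=12
i=15 t=16 v=1: → [16,18),[15,17); WM=13
i=16 t=20 v=7: → [20,22),[19,21); WM=13
i=17 t=22 v=4: → [22,24),[21,23); WM=13
i=18 t=20 v=2: → [20,22),[19,21); WM=13
i=19 t=22 v=3: → [22,24),[21,23); WM=19; [12,14) fires=1 [13,15) fires=1 [14,16) fires=3 [15,17) fires=4 [16,18) fires=1
i=20 t=15 v=3: DROP (t<19-3); WM=19
i=21 t=19 v=6: → [19,21),[18,20); WM=19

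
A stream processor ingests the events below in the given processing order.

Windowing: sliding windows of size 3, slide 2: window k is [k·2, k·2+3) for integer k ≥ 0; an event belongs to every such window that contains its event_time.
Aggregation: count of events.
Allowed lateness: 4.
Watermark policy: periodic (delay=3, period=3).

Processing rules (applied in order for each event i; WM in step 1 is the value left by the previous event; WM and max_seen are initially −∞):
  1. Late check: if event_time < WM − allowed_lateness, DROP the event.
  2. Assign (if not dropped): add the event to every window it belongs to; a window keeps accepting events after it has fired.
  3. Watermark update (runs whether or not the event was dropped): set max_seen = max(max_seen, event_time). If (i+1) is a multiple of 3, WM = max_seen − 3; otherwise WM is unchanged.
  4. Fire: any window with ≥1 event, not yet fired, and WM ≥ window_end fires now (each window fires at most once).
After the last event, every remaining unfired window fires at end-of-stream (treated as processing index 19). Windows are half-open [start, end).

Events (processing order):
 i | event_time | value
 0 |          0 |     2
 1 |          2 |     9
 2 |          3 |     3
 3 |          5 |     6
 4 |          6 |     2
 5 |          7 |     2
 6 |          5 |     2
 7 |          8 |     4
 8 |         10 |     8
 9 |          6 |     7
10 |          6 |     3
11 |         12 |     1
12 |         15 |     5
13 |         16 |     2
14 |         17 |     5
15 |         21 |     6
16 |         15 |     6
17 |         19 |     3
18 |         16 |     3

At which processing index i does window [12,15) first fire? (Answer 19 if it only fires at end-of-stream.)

17

i=0 t=0 v=2: → [0,3); WM=−∞
i=1 t=2 v=9: → [2,5),[0,3); WM=−∞
i=2 t=3 v=3: → [2,5); WM=0
i=3 t=5 v=6: → [4,7); WM=0
i=4 t=6 v=2: → [6,9),[4,7); WM=0
i=5 t=7 v=2: → [6,9); WM=4; [0,3) fires=2
i=6 t=5 v=2: → [4,7); WM=4
i=7 t=8 v=4: → [8,11),[6,9); WM=4
i=8 t=10 v=8: → [10,13),[8,11); WM=7; [2,5) fires=2 [4,7) fires=3
i=9 t=6 v=7: → [6,9),[4,7); WM=7
i=10 t=6 v=3: → [6,9),[4,7); WM=7
i=11 t=12 v=1: → [12,15),[10,13); WM=9; [6,9) fires=5
i=12 t=15 v=5: → [14,17); WM=9
i=13 t=16 v=2: → [16,19),[14,17); WM=9
i=14 t=17 v=5: → [16,19); WM=14; [8,11) fires=2 [10,13) fires=2
i=15 t=21 v=6: → [20,23); WM=14
i=16 t=15 v=6: → [14,17); WM=14
i=17 t=19 v=3: → [18,21); WM=18; [12,15) fires=1 [14,17) fires=3
i=18 t=16 v=3: → [16,19),[14,17); WM=18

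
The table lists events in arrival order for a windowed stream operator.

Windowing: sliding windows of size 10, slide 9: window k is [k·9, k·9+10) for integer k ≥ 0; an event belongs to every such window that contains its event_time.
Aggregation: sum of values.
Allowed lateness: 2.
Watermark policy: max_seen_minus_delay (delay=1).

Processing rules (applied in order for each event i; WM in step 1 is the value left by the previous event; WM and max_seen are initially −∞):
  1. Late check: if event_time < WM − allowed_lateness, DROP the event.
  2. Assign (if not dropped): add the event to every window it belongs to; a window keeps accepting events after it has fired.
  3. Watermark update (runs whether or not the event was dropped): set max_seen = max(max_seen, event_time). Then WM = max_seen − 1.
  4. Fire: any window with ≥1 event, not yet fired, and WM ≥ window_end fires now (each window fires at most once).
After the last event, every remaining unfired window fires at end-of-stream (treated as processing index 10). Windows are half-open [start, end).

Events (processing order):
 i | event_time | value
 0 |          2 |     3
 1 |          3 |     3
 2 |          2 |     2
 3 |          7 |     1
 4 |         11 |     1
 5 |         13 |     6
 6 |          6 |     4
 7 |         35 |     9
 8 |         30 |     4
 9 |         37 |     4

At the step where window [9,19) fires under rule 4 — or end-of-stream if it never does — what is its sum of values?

7

i=0 t=2 v=3: → [0,10); WM=1
i=1 t=3 v=3: → [0,10); WM=2
i=2 t=2 v=2: → [0,10); WM=2
i=3 t=7 v=1: → [0,10); WM=6
i=4 t=11 v=1: → [9,19); WM=10; [0,10) fires=9
i=5 t=13 v=6: → [9,19); WM=12
i=6 t=6 v=4: DROP (t<12-2); WM=12
i=7 t=35 v=9: → [27,37); WM=34; [9,19) fires=7
i=8 t=30 v=4: DROP (t<34-2); WM=34
i=9 t=37 v=4: → [36,46); WM=36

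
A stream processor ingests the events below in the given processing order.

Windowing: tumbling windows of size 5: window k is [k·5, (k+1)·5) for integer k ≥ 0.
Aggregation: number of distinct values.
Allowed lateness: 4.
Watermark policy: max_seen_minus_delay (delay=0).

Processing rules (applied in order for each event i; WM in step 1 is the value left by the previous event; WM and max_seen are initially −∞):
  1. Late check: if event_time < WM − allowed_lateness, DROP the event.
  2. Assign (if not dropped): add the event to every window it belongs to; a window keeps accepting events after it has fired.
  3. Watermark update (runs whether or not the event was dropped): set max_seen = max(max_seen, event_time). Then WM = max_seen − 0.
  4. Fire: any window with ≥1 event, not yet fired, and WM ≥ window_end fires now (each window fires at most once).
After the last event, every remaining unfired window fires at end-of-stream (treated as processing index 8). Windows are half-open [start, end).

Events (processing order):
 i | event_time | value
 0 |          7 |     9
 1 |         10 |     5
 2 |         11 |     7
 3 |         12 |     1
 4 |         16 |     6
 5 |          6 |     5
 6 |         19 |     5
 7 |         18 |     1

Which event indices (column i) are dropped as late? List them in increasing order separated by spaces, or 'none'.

5

i=0 t=7 v=9: → [5,10); WM=7
i=1 t=10 v=5: → [10,15); WM=10; [5,10) fires=1
i=2 t=11 v=7: → [10,15); WM=11
i=3 t=12 v=1: → [10,15); WM=12
i=4 t=16 v=6: → [15,20); WM=16; [10,15) fires=3
i=5 t=6 v=5: DROP (t<16-4); WM=16
i=6 t=19 v=5: → [15,20); WM=19
i=7 t=18 v=1: → [15,20); WM=19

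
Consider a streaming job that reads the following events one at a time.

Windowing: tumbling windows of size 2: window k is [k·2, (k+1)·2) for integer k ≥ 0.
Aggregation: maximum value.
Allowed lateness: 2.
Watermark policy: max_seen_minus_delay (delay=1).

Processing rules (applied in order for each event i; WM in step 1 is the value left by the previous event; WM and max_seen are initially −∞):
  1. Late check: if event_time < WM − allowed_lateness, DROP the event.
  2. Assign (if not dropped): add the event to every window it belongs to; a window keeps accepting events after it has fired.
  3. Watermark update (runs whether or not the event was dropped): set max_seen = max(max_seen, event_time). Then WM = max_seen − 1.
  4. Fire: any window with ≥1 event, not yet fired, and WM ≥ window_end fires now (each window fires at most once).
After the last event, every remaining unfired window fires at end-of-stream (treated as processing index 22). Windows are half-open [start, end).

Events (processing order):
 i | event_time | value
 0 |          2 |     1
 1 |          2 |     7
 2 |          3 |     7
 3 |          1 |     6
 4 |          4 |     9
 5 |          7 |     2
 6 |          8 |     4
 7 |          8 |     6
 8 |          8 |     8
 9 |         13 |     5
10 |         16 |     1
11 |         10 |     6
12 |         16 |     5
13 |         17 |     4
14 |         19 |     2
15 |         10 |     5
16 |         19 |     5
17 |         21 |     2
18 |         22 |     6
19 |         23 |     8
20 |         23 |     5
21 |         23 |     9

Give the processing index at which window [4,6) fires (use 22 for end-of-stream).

i=0 t=2 v=1: → [2,4); WM=1
i=1 t=2 v=7: → [2,4); WM=1
i=2 t=3 v=7: → [2,4); WM=2
i=3 t=1 v=6: → [0,2); WM=2; [0,2) fires=6
i=4 t=4 v=9: → [4,6); WM=3
i=5 t=7 v=2: → [6,8); WM=6; [2,4) fires=7 [4,6) fires=9
i=6 t=8 v=4: → [8,10); WM=7
i=7 t=8 v=6: → [8,10); WM=7
i=8 t=8 v=8: → [8,10); WM=7
i=9 t=13 v=5: → [12,14); WM=12; [6,8) fires=2 [8,10) fires=8
i=10 t=16 v=1: → [16,18); WM=15; [12,14) fires=5
i=11 t=10 v=6: DROP (t<15-2); WM=15
i=12 t=16 v=5: → [16,18); WM=15
i=13 t=17 v=4: → [16,18); WM=16
i=14 t=19 v=2: → [18,20); WM=18; [16,18) fires=5
i=15 t=10 v=5: DROP (t<18-2); WM=18
i=16 t=19 v=5: → [18,20); WM=18
i=17 t=21 v=2: → [20,22); WM=20; [18,20) fires=5
i=18 t=22 v=6: → [22,24); WM=21
i=19 t=23 v=8: → [22,24); WM=22; [20,22) fires=2
i=20 t=23 v=5: → [22,24); WM=22
i=21 t=23 v=9: → [22,24); WM=22

5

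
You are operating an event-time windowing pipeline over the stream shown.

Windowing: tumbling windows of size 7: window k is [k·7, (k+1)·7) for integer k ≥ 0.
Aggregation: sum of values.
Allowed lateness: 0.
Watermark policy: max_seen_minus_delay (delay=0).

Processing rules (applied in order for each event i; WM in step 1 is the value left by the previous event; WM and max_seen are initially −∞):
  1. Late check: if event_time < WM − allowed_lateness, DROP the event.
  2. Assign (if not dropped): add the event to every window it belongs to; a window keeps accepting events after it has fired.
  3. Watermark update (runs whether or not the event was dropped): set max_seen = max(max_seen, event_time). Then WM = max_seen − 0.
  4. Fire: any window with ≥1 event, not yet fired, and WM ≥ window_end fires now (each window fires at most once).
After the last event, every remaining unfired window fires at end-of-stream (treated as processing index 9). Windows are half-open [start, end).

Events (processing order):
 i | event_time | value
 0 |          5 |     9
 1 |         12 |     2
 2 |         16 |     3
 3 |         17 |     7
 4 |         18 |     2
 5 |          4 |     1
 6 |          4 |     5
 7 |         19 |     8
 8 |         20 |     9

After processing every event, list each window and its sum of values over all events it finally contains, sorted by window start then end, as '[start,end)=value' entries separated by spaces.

i=0 t=5 v=9: → [0,7); WM=5
i=1 t=12 v=2: → [7,14); WM=12; [0,7) fires=9
i=2 t=16 v=3: → [14,21); WM=16; [7,14) fires=2
i=3 t=17 v=7: → [14,21); WM=17
i=4 t=18 v=2: → [14,21); WM=18
i=5 t=4 v=1: DROP (t<18-0); WM=18
i=6 t=4 v=5: DROP (t<18-0); WM=18
i=7 t=19 v=8: → [14,21); WM=19
i=8 t=20 v=9: → [14,21); WM=20

[0,7)=9 [7,14)=2 [14,21)=29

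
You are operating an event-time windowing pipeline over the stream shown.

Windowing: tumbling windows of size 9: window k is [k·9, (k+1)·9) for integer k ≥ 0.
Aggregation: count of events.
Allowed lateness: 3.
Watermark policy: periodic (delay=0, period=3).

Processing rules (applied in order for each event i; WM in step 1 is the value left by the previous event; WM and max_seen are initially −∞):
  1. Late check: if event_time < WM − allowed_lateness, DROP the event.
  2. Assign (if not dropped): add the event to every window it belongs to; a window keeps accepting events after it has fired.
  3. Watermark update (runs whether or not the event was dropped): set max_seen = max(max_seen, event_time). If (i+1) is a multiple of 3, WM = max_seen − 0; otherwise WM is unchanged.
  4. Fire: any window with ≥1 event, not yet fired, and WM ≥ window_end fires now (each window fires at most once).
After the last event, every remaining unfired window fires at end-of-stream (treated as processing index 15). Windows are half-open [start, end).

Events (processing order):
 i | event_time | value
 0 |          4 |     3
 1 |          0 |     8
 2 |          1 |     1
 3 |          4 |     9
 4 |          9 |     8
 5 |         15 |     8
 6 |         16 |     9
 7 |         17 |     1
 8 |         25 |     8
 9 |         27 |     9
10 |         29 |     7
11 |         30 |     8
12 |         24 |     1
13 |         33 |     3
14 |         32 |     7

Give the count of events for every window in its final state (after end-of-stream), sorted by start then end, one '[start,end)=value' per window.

[0,9)=4 [9,18)=4 [18,27)=1 [27,36)=5

i=0 t=4 v=3: → [0,9); WM=−∞
i=1 t=0 v=8: → [0,9); WM=−∞
i=2 t=1 v=1: → [0,9); WM=4
i=3 t=4 v=9: → [0,9); WM=4
i=4 t=9 v=8: → [9,18); WM=4
i=5 t=15 v=8: → [9,18); WM=15; [0,9) fires=4
i=6 t=16 v=9: → [9,18); WM=15
i=7 t=17 v=1: → [9,18); WM=15
i=8 t=25 v=8: → [18,27); WM=25; [9,18) fires=4
i=9 t=27 v=9: → [27,36); WM=25
i=10 t=29 v=7: → [27,36); WM=25
i=11 t=30 v=8: → [27,36); WM=30; [18,27) fires=1
i=12 t=24 v=1: DROP (t<30-3); WM=30
i=13 t=33 v=3: → [27,36); WM=30
i=14 t=32 v=7: → [27,36); WM=33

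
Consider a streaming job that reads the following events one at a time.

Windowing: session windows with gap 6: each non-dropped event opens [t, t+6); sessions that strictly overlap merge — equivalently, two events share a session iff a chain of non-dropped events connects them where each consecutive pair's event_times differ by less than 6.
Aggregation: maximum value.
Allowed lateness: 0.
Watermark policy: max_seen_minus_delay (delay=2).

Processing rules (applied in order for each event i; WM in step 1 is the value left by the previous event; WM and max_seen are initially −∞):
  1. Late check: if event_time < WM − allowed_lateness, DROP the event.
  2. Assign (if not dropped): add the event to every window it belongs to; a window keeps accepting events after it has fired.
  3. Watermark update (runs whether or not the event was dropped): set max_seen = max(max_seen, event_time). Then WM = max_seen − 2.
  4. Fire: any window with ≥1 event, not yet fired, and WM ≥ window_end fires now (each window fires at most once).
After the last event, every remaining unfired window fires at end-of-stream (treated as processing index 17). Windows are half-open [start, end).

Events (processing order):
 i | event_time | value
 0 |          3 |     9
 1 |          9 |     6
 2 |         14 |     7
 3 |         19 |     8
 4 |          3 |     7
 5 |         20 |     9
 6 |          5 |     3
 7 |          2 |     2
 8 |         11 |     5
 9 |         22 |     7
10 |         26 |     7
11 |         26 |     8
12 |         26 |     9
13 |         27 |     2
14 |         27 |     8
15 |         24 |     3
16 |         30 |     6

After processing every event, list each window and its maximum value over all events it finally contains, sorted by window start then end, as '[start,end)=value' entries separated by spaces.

[3,9)=9 [9,36)=9

i=0 t=3 v=9: → [3,9); WM=1
i=1 t=9 v=6: → [9,15); WM=7
i=2 t=14 v=7: → [9,20); WM=12
i=3 t=19 v=8: → [9,25); WM=17
i=4 t=3 v=7: DROP (t<17-0); WM=17
i=5 t=20 v=9: → [9,26); WM=18
i=6 t=5 v=3: DROP (t<18-0); WM=18
i=7 t=2 v=2: DROP (t<18-0); WM=18
i=8 t=11 v=5: DROP (t<18-0); WM=18
i=9 t=22 v=7: → [9,28); WM=20
i=10 t=26 v=7: → [9,32); WM=24
i=11 t=26 v=8: → [9,32); WM=24
i=12 t=26 v=9: → [9,32); WM=24
i=13 t=27 v=2: → [9,33); WM=25
i=14 t=27 v=8: → [9,33); WM=25
i=15 t=24 v=3: DROP (t<25-0); WM=25
i=16 t=30 v=6: → [9,36); WM=28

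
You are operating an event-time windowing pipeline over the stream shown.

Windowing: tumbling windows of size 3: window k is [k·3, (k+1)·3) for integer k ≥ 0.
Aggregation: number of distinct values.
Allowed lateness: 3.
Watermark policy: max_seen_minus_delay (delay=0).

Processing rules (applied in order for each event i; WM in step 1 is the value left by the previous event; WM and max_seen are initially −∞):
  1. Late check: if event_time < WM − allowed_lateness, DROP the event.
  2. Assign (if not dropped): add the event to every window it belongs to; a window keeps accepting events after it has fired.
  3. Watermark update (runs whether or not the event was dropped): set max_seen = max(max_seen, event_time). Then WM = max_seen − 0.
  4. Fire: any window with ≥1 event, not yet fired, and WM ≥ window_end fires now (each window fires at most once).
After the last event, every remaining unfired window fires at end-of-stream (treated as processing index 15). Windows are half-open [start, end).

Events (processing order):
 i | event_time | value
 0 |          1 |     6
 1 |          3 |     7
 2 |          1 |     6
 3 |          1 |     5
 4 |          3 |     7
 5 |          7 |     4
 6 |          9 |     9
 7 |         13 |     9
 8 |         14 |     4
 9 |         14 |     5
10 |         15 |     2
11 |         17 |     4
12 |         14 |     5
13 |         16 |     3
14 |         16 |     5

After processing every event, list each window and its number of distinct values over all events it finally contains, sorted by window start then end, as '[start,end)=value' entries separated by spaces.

[0,3)=2 [3,6)=1 [6,9)=1 [9,12)=1 [12,15)=3 [15,18)=4

i=0 t=1 v=6: → [0,3); WM=1
i=1 t=3 v=7: → [3,6); WM=3; [0,3) fires=1
i=2 t=1 v=6: → [0,3); WM=3
i=3 t=1 v=5: → [0,3); WM=3
i=4 t=3 v=7: → [3,6); WM=3
i=5 t=7 v=4: → [6,9); WM=7; [3,6) fires=1
i=6 t=9 v=9: → [9,12); WM=9; [6,9) fires=1
i=7 t=13 v=9: → [12,15); WM=13; [9,12) fires=1
i=8 t=14 v=4: → [12,15); WM=14
i=9 t=14 v=5: → [12,15); WM=14
i=10 t=15 v=2: → [15,18); WM=15; [12,15) fires=3
i=11 t=17 v=4: → [15,18); WM=17
i=12 t=14 v=5: → [12,15); WM=17
i=13 t=16 v=3: → [15,18); WM=17
i=14 t=16 v=5: → [15,18); WM=17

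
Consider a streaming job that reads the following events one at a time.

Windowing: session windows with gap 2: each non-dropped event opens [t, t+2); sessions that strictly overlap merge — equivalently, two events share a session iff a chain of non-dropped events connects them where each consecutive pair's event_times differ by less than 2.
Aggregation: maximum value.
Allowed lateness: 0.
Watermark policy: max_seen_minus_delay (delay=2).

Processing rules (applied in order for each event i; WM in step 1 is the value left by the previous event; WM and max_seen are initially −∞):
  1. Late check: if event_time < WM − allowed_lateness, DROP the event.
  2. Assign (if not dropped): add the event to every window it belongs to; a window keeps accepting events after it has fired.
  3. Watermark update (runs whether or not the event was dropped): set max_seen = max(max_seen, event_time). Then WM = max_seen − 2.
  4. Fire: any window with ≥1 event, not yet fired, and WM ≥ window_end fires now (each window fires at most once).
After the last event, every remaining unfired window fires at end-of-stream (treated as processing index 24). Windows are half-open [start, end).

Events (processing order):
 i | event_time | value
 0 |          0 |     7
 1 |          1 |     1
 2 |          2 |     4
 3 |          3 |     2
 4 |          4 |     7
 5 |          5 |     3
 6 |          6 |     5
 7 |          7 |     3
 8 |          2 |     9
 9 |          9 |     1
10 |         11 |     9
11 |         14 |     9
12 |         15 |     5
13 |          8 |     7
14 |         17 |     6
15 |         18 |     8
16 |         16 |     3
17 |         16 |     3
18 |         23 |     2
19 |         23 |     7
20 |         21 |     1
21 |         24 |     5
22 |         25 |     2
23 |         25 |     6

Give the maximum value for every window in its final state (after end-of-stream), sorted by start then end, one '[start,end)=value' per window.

i=0 t=0 v=7: → [0,2); WM=-2
i=1 t=1 v=1: → [0,3); WM=-1
i=2 t=2 v=4: → [0,4); WM=0
i=3 t=3 v=2: → [0,5); WM=1
i=4 t=4 v=7: → [0,6); WM=2
i=5 t=5 v=3: → [0,7); WM=3
i=6 t=6 v=5: → [0,8); WM=4
i=7 t=7 v=3: → [0,9); WM=5
i=8 t=2 v=9: DROP (t<5-0); WM=5
i=9 t=9 v=1: → [9,11); WM=7
i=10 t=11 v=9: → [11,13); WM=9
i=11 t=14 v=9: → [14,16); WM=12
i=12 t=15 v=5: → [14,17); WM=13
i=13 t=8 v=7: DROP (t<13-0); WM=13
i=14 t=17 v=6: → [17,19); WM=15
i=15 t=18 v=8: → [17,20); WM=16
i=16 t=16 v=3: → [14,20); WM=16
i=17 t=16 v=3: → [14,20); WM=16
i=18 t=23 v=2: → [23,25); WM=21
i=19 t=23 v=7: → [23,25); WM=21
i=20 t=21 v=1: → [21,23); WM=21
i=21 t=24 v=5: → [23,26); WM=22
i=22 t=25 v=2: → [23,27); WM=23
i=23 t=25 v=6: → [23,27); WM=23

[0,9)=7 [9,11)=1 [11,13)=9 [14,20)=9 [21,23)=1 [23,27)=7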